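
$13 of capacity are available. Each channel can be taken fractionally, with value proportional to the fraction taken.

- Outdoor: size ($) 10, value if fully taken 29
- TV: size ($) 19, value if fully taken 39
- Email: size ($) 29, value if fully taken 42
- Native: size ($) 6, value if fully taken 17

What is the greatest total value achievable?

Rank by value-to-size ratio: Outdoor 29/10≈2.9, Native 17/6≈2.83, TV 39/19≈2.05, Email 42/29≈1.45.
Outdoor: take in full, 10 $ for value 29 — 3 left.
Only 3 $ remain; take 3/6 of Native for value 17×3/6 = 8.5.
Total value = 37.5.

37.5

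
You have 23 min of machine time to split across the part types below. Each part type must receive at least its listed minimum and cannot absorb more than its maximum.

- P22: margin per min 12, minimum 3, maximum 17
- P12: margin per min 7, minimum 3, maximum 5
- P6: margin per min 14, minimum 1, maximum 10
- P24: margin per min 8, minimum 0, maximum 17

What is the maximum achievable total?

281

Meeting every minimum uses 3+3+1+0 = 7 min, leaving 16.
Order the part types by margin per min: P6 14 > P22 12 > P24 8 > P12 7.
Give P6 9 more to hit its cap of 10 → 7 left.
P22 has room for 14 more but only 7 remain, so it gets 10.
Total = 12×10 + 7×3 + 14×10 = 281.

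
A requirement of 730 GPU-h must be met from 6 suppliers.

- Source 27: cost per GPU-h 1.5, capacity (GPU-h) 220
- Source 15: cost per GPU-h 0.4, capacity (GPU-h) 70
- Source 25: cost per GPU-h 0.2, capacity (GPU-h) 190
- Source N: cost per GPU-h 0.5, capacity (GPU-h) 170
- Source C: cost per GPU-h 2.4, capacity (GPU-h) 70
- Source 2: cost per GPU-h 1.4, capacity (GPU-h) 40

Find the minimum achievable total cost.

Use suppliers in increasing cost order.
Take 190 from Source 25 at 0.2 → need 540 more.
Source 15 (0.4): use full 70 → 470 GPU-h to go.
Take 170 from Source N at 0.5 → need 300 more.
Source 2 at 1.4: take all 40 GPU-h → 260 still needed.
Source 27 at 1.5: take all 220 GPU-h → 40 still needed.
Source C at 2.4: take 40 of its 70 → requirement met.
Cost = 190×0.2 + 70×0.4 + 170×0.5 + 40×1.4 + 220×1.5 + 40×2.4 = 633.

633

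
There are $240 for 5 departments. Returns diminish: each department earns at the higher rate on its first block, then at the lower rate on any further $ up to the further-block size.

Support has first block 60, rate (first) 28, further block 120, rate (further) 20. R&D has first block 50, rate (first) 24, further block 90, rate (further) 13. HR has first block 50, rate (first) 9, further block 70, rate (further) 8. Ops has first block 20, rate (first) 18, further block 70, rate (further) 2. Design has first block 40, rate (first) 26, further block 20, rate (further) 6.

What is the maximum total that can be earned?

5720

Order all 10 blocks by rate: Support/first 28 > Design/first 26 > R&D/first 24 > Support/second 20 > Ops/first 18 > R&D/second 13 > HR/first 9 > HR/second 8 > Design/second 6 > Ops/second 2.
Support first at 28: fill all 60 → 180 left.
Fill Design first block (40 at 26) → 140 left.
R&D/first (24): +50 → 90 left.
90 remain; put them into Support second at 20.
Total = 28×60 + 26×40 + 24×50 + 20×90 = 5720.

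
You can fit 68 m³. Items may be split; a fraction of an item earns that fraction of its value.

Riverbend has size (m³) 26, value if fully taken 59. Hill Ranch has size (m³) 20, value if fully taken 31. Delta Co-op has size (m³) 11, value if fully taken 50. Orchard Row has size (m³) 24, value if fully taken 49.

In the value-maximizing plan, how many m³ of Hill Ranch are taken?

Sort by value density: Delta Co-op 50/11≈4.55, Riverbend 59/26≈2.27, Orchard Row 49/24≈2.04, Hill Ranch 31/20≈1.55.
All 11 m³ of Delta Co-op fit (value 50) ; 57 remain.
Riverbend: take in full, 26 m³ for value 59 ; 31 left.
All 24 m³ of Orchard Row fit (value 49) ; 7 remain.
Fill the last 7 m³ with part of Hill Ranch: 7/20 of it earns 10.85.

7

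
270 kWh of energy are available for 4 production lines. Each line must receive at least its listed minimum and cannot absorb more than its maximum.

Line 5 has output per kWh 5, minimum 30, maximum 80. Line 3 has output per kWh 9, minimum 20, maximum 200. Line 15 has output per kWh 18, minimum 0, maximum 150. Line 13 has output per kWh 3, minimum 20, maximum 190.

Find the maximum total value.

Meeting every minimum uses 30+20+0+20 = 70 kWh, leaving 200.
Rank by output per kWh: Line 15 18 > Line 3 9 > Line 5 5 > Line 13 3.
Line 15: +150 to 150 (cap) → 50 left.
Only 50 left; Line 3 takes them to reach 70.
Total = 5×30 + 9×70 + 18×150 + 3×20 = 3540.

3540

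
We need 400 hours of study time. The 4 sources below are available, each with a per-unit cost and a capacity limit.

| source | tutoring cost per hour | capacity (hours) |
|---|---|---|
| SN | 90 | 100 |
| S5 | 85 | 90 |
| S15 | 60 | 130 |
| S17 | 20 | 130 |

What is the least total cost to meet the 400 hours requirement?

Cheapest first:
S17 at 20: take all 130 hours — 270 still needed.
Take 130 from S15 at 60 — need 140 more.
Take 90 from S5 at 85 — need 50 more.
Take 50 from SN at 90 to finish.
Cost = 130×20 + 130×60 + 90×85 + 50×90 = 22550.

22550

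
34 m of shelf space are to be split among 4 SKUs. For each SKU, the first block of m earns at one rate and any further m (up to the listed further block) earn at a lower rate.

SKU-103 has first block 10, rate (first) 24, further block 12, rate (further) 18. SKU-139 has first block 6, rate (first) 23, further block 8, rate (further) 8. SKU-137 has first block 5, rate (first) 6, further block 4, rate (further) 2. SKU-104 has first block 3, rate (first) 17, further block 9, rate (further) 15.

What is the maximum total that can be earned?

690

Rank every tier by rate: SKU-103/tier1 24 > SKU-139/tier1 23 > SKU-103/tier2 18 > SKU-104/tier1 17 > SKU-104/tier2 15 > SKU-139/tier2 8 > SKU-137/tier1 6 > SKU-137/tier2 2.
SKU-103/tier1 (24): +10 ; 24 left.
Fill SKU-139 tier1 block (6 at 23) ; 18 left.
Fill SKU-103 tier2 block (12 at 18) ; 6 left.
Fill SKU-104 tier1 block (3 at 17) ; 3 left.
3 remain; put them into SKU-104 tier2 at 15.
Total = 24×10 + 23×6 + 18×12 + 17×3 + 15×3 = 690.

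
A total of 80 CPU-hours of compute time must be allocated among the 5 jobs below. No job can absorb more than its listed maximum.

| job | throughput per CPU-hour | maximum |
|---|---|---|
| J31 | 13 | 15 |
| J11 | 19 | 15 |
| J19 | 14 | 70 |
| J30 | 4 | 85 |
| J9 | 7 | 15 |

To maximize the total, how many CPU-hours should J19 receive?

Order the jobs by throughput per CPU-hour: J11 19 > J19 14 > J31 13 > J9 7 > J30 4.
J11: +15 to 15 (cap) — 65 left.
J19 has room for 70 but only 65 remain, so it gets 65.

65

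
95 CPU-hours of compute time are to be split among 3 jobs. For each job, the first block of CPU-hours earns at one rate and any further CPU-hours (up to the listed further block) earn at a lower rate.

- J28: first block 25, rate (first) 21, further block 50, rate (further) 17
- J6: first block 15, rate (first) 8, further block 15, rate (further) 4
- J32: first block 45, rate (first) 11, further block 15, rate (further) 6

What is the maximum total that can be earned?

Rank every tier by rate: J28/T1 21 > J28/T2 17 > J32/T1 11 > J6/T1 8 > J32/T2 6 > J6/T2 4.
Fill J28 T1 block (25 at 21) → 70 left.
J28/T2 (17): +50 → 20 left.
J32/T1: +20 of 45 at 11; pool empty.
Total = 21×25 + 17×50 + 11×20 = 1595.

1595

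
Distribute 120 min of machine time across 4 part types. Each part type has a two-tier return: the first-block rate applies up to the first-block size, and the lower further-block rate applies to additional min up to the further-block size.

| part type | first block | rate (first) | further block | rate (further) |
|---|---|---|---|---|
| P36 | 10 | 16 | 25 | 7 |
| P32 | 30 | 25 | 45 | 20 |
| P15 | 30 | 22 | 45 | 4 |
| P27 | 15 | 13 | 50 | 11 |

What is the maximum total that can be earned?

Treat each block as its own option and order by rate: P32/tier1 25 > P15/tier1 22 > P32/tier2 20 > P36/tier1 16 > P27/tier1 13 > P27/tier2 11 > P36/tier2 7 > P15/tier2 4.
P32/tier1 (25): +30 → 90 left.
Fill P15 tier1 block (30 at 22) → 60 left.
P32/tier2 (20): +45 → 15 left.
P36/tier1 (16): +10 → 5 left.
P27/tier1: +5 of 15 at 13; pool empty.
Total = 25×30 + 22×30 + 20×45 + 16×10 + 13×5 = 2535.

2535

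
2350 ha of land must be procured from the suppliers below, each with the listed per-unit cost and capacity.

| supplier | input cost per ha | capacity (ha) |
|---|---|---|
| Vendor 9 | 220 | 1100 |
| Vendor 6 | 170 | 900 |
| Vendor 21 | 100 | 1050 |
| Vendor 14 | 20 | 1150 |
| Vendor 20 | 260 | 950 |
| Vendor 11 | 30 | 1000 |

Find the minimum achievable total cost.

73000

Cheapest first:
Take 1150 from Vendor 14 at 20 → need 1200 more.
Vendor 11 (30): use full 1000 → 200 ha to go.
Vendor 21 (100): take the remaining 200 → done.
Vendor 6, Vendor 9, Vendor 20: unused.
Cost = 1150×20 + 1000×30 + 200×100 = 73000.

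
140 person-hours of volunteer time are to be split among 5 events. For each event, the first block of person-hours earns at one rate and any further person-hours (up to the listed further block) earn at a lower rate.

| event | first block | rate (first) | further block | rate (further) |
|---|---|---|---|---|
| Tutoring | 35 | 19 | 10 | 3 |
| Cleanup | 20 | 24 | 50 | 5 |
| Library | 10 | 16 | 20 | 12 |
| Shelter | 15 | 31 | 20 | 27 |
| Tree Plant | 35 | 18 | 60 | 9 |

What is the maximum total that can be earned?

Rank every tier by rate: Shelter/T1 31 > Shelter/T2 27 > Cleanup/T1 24 > Tutoring/T1 19 > Tree Plant/T1 18 > Library/T1 16 > Library/T2 12 > Tree Plant/T2 9 > Cleanup/T2 5 > Tutoring/T2 3.
Shelter/T1 (31): +15 ; 125 left.
Shelter T2 at 27: fill all 20 ; 105 left.
Fill Cleanup T1 block (20 at 24) ; 85 left.
Fill Tutoring T1 block (35 at 19) ; 50 left.
Tree Plant/T1 (18): +35 ; 15 left.
Library T1 at 16: fill all 10 ; 5 left.
Library/T2: +5 of 20 at 12; pool empty.
Total = 31×15 + 27×20 + 24×20 + 19×35 + 18×35 + 16×10 + 12×5 = 3000.

3000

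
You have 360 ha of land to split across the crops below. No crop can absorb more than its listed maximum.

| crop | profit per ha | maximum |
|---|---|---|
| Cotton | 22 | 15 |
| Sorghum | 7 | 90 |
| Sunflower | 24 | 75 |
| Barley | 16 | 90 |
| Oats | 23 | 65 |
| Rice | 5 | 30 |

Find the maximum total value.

5820

Order the crops by profit per ha: Sunflower 24 > Oats 23 > Cotton 22 > Barley 16 > Sorghum 7 > Rice 5.
Sunflower takes 75 to reach its cap of 75 — 285 left.
Oats: +65 to 65 (cap) — 220 left.
Cotton takes 15 to reach its cap of 15 — 205 left.
Barley takes 90 to reach its cap of 90 — 115 left.
Sorghum: +90 to 90 (cap) — 25 left.
Rice has room for 30 but only 25 remain, so it gets 25.
Total = 22×15 + 7×90 + 24×75 + 16×90 + 23×65 + 5×25 = 5820.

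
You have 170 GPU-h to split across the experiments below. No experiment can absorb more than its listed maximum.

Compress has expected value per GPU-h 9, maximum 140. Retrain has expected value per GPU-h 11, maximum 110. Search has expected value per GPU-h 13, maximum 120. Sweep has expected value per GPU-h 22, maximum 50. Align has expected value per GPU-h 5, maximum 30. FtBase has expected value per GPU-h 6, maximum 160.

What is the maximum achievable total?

Rank by expected value per GPU-h: Sweep 22 > Search 13 > Retrain 11 > Compress 9 > FtBase 6 > Align 5.
Sweep: +50 to 50 (cap) ; 120 left.
Search takes 120 to reach its cap of 120 ; 0 left.
Total = 13×120 + 22×50 = 2660.

2660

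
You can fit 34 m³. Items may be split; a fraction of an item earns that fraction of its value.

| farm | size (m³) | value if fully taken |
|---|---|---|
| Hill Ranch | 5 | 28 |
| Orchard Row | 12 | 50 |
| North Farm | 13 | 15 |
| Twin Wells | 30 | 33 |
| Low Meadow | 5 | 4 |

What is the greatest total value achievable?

97.4

Best value per unit of size first: Hill Ranch 28/5≈5.6, Orchard Row 50/12≈4.17, North Farm 15/13≈1.15, Twin Wells 33/30≈1.1, Low Meadow 4/5≈0.8.
Hill Ranch: take in full, 5 m³ for value 28 → 29 left.
Take all of Orchard Row (12 m³, value 50) → 17 m³ left.
All 13 m³ of North Farm fit (value 15) → 4 remain.
4 m³ left: a 4/30 share of Twin Wells gives 33×4/30 = 4.4.
Total value = 97.4.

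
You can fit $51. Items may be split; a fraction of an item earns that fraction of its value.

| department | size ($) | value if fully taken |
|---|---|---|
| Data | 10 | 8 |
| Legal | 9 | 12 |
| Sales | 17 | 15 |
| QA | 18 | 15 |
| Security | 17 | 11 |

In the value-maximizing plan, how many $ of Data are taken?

7

Best value per unit of size first: Legal 12/9≈1.33, Sales 15/17≈0.882, QA 15/18≈0.833, Data 8/10≈0.8, Security 11/17≈0.647.
Take all of Legal (9 $, value 12) — 42 $ left.
All 17 $ of Sales fit (value 15) — 25 remain.
Take all of QA (18 $, value 15) — 7 $ left.
Fill the last 7 $ with part of Data: 7/10 of it earns 5.6.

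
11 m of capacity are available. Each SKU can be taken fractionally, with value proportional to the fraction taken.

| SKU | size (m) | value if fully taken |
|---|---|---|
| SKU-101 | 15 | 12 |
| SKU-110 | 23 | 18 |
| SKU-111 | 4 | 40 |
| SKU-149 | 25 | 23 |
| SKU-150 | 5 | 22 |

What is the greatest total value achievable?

63.84

Best value per unit of size first: SKU-111 40/4≈10, SKU-150 22/5≈4.4, SKU-149 23/25≈0.92, SKU-101 12/15≈0.8, SKU-110 18/23≈0.783.
Take all of SKU-111 (4 m, value 40) → 7 m left.
SKU-150: take in full, 5 m for value 22 → 2 left.
Fill the last 2 m with part of SKU-149: 2/25 of it earns 1.84.
Total value = 63.84.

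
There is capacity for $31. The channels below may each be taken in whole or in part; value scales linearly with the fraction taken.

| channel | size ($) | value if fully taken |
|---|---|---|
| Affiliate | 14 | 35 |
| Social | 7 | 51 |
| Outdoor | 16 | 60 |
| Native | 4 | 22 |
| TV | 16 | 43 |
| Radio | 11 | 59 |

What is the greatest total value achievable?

165.75

Best value per unit of size first: Social 51/7≈7.29, Native 22/4≈5.5, Radio 59/11≈5.36, Outdoor 60/16≈3.75, TV 43/16≈2.69, Affiliate 35/14≈2.5.
All 7 $ of Social fit (value 51) — 24 remain.
All 4 $ of Native fit (value 22) — 20 remain.
Take all of Radio (11 $, value 59) — 9 $ left.
Only 9 $ remain; take 9/16 of Outdoor for value 60×9/16 = 33.75.
Total value = 165.75.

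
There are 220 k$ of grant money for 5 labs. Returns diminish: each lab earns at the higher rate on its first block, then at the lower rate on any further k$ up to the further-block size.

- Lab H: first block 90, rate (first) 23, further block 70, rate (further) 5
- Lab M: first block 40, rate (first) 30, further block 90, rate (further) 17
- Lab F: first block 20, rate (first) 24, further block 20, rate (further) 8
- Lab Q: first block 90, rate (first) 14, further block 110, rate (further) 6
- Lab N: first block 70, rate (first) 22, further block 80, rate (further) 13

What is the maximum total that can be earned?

5290

Order all 10 blocks by rate: Lab M/tier1 30 > Lab F/tier1 24 > Lab H/tier1 23 > Lab N/tier1 22 > Lab M/tier2 17 > Lab Q/tier1 14 > Lab N/tier2 13 > Lab F/tier2 8 > Lab Q/tier2 6 > Lab H/tier2 5.
Fill Lab M tier1 block (40 at 30) — 180 left.
Lab F tier1 at 24: fill all 20 — 160 left.
Fill Lab H tier1 block (90 at 23) — 70 left.
Lab N/tier1 (22): +70 — 0 left.
Total = 30×40 + 24×20 + 23×90 + 22×70 = 5290.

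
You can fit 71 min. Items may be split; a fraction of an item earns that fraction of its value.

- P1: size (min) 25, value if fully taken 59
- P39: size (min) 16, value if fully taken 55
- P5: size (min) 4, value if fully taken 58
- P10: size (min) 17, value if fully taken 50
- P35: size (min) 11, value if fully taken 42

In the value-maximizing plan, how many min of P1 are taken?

Best value per unit of size first: P5 58/4≈14.5, P35 42/11≈3.82, P39 55/16≈3.44, P10 50/17≈2.94, P1 59/25≈2.36.
Take all of P5 (4 min, value 58) ; 67 min left.
All 11 min of P35 fit (value 42) ; 56 remain.
All 16 min of P39 fit (value 55) ; 40 remain.
Take all of P10 (17 min, value 50) ; 23 min left.
23 min left: a 23/25 share of P1 gives 59×23/25 = 54.28.

23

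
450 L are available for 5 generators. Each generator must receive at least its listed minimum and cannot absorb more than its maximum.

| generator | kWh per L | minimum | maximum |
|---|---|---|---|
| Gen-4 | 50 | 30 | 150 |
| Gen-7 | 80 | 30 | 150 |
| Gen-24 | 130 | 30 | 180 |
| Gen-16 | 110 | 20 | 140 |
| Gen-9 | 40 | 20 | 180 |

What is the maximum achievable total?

Meeting every minimum uses 30+30+30+20+20 = 130 L, leaving 320.
Highest kWh per L first: Gen-24 130 > Gen-16 110 > Gen-7 80 > Gen-4 50 > Gen-9 40.
Gen-24 takes 150 more to reach its cap of 180 ; 170 left.
Give Gen-16 120 more to hit its cap of 140 ; 50 left.
Gen-7: +50 (room for 120) → 80. Pool exhausted.
Total = 50×30 + 80×80 + 130×180 + 110×140 + 40×20 = 47500.

47500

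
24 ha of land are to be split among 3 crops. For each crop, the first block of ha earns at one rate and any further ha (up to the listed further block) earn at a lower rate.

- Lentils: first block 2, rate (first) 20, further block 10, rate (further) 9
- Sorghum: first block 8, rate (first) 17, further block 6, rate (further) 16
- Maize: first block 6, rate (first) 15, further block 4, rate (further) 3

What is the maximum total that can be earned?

Order all 6 blocks by rate: Lentils/tier1 20 > Sorghum/tier1 17 > Sorghum/tier2 16 > Maize/tier1 15 > Lentils/tier2 9 > Maize/tier2 3.
Fill Lentils tier1 block (2 at 20) — 22 left.
Fill Sorghum tier1 block (8 at 17) — 14 left.
Sorghum/tier2 (16): +6 — 8 left.
Maize tier1 at 15: fill all 6 — 2 left.
2 remain; put them into Lentils tier2 at 9.
Total = 20×2 + 17×8 + 16×6 + 15×6 + 9×2 = 380.

380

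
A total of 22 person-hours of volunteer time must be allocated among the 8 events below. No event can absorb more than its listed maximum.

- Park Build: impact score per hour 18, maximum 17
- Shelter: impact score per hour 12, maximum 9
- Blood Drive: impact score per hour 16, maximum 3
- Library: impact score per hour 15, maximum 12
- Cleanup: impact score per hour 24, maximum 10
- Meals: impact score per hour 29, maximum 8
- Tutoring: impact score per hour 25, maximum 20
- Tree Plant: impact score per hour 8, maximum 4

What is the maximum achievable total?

Order the events by impact score per hour: Meals 29 > Tutoring 25 > Cleanup 24 > Park Build 18 > Blood Drive 16 > Library 15 > Shelter 12 > Tree Plant 8.
Meals: +8 to 8 (cap) ; 14 left.
Tutoring: +14 (room for 20) → 14. Pool exhausted.
Total = 29×8 + 25×14 = 582.

582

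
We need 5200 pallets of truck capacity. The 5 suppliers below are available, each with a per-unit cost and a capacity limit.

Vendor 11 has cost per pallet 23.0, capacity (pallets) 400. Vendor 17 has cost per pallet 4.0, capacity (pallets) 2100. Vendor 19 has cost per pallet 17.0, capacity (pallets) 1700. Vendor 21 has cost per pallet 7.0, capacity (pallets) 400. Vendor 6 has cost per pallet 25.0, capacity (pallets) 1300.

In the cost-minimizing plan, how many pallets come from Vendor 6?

Cheapest first:
Take 2100 from Vendor 17 at 4.0 → need 3100 more.
Vendor 21 (7.0): use full 400 → 2700 pallets to go.
Vendor 19 at 17.0: take all 1700 pallets → 1000 still needed.
Vendor 11 (23.0): use full 400 → 600 pallets to go.
Vendor 6 at 25.0: take 600 of its 1300 → requirement met.

600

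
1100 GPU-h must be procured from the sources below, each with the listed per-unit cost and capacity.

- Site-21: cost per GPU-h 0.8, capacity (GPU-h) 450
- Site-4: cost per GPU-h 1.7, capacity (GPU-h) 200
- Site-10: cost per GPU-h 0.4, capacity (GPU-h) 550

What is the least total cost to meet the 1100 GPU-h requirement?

750

Cheapest first:
Site-10 at 0.4: take all 550 GPU-h → 550 still needed.
Take 450 from Site-21 at 0.8 → need 100 more.
Site-4 (1.7): take the remaining 100 → done.
Cost = 550×0.4 + 450×0.8 + 100×1.7 = 750.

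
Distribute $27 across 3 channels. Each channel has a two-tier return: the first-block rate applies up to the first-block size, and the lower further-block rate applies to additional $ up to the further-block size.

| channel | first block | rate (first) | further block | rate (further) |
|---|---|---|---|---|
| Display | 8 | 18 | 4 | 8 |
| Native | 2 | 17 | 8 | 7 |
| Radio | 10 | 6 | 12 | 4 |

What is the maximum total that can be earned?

296

Order all 6 blocks by rate: Display/T1 18 > Native/T1 17 > Display/T2 8 > Native/T2 7 > Radio/T1 6 > Radio/T2 4.
Display T1 at 18: fill all 8 — 19 left.
Native T1 at 17: fill all 2 — 17 left.
Fill Display T2 block (4 at 8) — 13 left.
Fill Native T2 block (8 at 7) — 5 left.
Radio T1 at 6: only 5 left, fill 5.
Total = 18×8 + 17×2 + 8×4 + 7×8 + 6×5 = 296.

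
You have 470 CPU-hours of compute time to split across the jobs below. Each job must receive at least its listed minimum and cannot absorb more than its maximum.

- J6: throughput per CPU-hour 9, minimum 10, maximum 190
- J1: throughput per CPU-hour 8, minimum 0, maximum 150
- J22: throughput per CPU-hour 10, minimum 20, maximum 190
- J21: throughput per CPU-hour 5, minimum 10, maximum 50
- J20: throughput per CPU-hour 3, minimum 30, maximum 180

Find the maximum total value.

Meeting every minimum uses 10+0+20+10+30 = 70 CPU-hours, leaving 400.
Highest throughput per CPU-hour first: J22 10 > J6 9 > J1 8 > J21 5 > J20 3.
J22 takes 170 more to reach its cap of 190 — 230 left.
J6 takes 180 more to reach its cap of 190 — 50 left.
J1: +50 (room for 150) → 50. Pool exhausted.
Total = 9×190 + 8×50 + 10×190 + 5×10 + 3×30 = 4150.

4150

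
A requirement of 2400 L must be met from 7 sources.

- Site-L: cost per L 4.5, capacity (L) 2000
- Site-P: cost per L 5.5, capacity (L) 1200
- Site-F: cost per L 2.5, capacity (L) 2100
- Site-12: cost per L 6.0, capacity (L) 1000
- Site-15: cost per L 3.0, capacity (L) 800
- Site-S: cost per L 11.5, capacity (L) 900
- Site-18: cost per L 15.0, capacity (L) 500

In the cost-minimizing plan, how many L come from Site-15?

Cheapest first:
Site-F (2.5): use full 2100 — 300 L to go.
Site-15 (3.0): take the remaining 300 — done.
Site-L, Site-P, Site-12, Site-S, Site-18: unused.

300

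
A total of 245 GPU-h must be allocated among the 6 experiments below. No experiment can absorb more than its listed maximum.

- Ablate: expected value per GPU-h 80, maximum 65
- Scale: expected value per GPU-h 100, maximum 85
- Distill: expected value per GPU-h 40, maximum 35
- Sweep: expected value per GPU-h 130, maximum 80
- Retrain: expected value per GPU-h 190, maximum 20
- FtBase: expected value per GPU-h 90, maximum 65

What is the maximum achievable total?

Highest expected value per GPU-h first: Retrain 190 > Sweep 130 > Scale 100 > FtBase 90 > Ablate 80 > Distill 40.
Retrain: +20 to 20 (cap) ; 225 left.
Sweep: +80 to 80 (cap) ; 145 left.
Give Scale 85 to hit its cap of 85 ; 60 left.
Only 60 left; FtBase takes them to reach 60.
Total = 100×85 + 130×80 + 190×20 + 90×60 = 28100.

28100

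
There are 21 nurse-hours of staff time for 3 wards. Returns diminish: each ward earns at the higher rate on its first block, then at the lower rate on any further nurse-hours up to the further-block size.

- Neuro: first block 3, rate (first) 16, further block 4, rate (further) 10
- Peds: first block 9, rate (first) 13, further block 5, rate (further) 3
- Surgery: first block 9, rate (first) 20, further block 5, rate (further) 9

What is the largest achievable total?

345

Treat each block as its own option and order by rate: Surgery/T1 20 > Neuro/T1 16 > Peds/T1 13 > Neuro/T2 10 > Surgery/T2 9 > Peds/T2 3.
Surgery T1 at 20: fill all 9 — 12 left.
Fill Neuro T1 block (3 at 16) — 9 left.
Fill Peds T1 block (9 at 13) — 0 left.
Total = 20×9 + 16×3 + 13×9 = 345.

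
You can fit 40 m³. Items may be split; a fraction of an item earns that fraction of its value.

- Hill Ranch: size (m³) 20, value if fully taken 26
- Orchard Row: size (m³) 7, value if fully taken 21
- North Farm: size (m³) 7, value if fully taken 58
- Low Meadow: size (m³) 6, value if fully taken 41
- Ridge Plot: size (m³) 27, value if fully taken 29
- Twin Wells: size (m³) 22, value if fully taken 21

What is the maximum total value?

146

Sort by value density: North Farm 58/7≈8.29, Low Meadow 41/6≈6.83, Orchard Row 21/7≈3, Hill Ranch 26/20≈1.3, Ridge Plot 29/27≈1.07, Twin Wells 21/22≈0.955.
All 7 m³ of North Farm fit (value 58) — 33 remain.
Take all of Low Meadow (6 m³, value 41) — 27 m³ left.
Take all of Orchard Row (7 m³, value 21) — 20 m³ left.
All 20 m³ of Hill Ranch fit (value 26) — 0 remain.
Total value = 146.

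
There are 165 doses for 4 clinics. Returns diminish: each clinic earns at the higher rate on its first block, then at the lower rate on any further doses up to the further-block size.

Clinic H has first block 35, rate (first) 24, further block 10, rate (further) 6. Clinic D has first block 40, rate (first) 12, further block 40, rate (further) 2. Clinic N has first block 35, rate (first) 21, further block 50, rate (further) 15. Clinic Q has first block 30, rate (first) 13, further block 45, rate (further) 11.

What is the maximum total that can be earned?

2895

Treat each block as its own option and order by rate: Clinic H/T1 24 > Clinic N/T1 21 > Clinic N/T2 15 > Clinic Q/T1 13 > Clinic D/T1 12 > Clinic Q/T2 11 > Clinic H/T2 6 > Clinic D/T2 2.
Fill Clinic H T1 block (35 at 24) → 130 left.
Fill Clinic N T1 block (35 at 21) → 95 left.
Fill Clinic N T2 block (50 at 15) → 45 left.
Clinic Q/T1 (13): +30 → 15 left.
15 remain; put them into Clinic D T1 at 12.
Total = 24×35 + 21×35 + 15×50 + 13×30 + 12×15 = 2895.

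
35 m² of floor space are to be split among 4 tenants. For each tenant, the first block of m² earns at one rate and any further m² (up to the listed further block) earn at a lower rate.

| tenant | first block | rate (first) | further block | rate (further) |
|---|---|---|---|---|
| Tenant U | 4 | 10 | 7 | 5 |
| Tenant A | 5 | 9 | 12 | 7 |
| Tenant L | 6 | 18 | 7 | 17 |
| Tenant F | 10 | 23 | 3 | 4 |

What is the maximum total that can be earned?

Treat each block as its own option and order by rate: Tenant F/tier1 23 > Tenant L/tier1 18 > Tenant L/tier2 17 > Tenant U/tier1 10 > Tenant A/tier1 9 > Tenant A/tier2 7 > Tenant U/tier2 5 > Tenant F/tier2 4.
Tenant F tier1 at 23: fill all 10 — 25 left.
Tenant L tier1 at 18: fill all 6 — 19 left.
Tenant L tier2 at 17: fill all 7 — 12 left.
Fill Tenant U tier1 block (4 at 10) — 8 left.
Fill Tenant A tier1 block (5 at 9) — 3 left.
Tenant A/tier2: +3 of 12 at 7; pool empty.
Total = 23×10 + 18×6 + 17×7 + 10×4 + 9×5 + 7×3 = 563.

563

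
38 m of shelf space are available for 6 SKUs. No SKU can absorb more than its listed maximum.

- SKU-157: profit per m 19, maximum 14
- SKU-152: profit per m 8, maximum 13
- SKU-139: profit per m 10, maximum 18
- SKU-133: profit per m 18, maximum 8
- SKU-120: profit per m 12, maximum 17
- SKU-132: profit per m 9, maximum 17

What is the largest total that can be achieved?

602

Highest profit per m first: SKU-157 19 > SKU-133 18 > SKU-120 12 > SKU-139 10 > SKU-132 9 > SKU-152 8.
SKU-157 takes 14 to reach its cap of 14 — 24 left.
SKU-133 takes 8 to reach its cap of 8 — 16 left.
SKU-120 has room for 17 but only 16 remain, so it gets 16.
Total = 19×14 + 18×8 + 12×16 = 602.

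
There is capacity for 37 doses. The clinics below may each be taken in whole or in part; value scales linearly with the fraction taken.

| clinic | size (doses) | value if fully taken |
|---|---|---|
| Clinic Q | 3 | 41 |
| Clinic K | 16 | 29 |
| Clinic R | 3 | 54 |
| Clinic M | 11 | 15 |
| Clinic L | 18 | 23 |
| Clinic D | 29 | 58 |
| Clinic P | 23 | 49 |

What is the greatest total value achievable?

160

Rank by value-to-size ratio: Clinic R 54/3≈18, Clinic Q 41/3≈13.7, Clinic P 49/23≈2.13, Clinic D 58/29≈2, Clinic K 29/16≈1.81, Clinic M 15/11≈1.36, Clinic L 23/18≈1.28.
Take all of Clinic R (3 doses, value 54) → 34 doses left.
All 3 doses of Clinic Q fit (value 41) → 31 remain.
Take all of Clinic P (23 doses, value 49) → 8 doses left.
8 doses left: a 8/29 share of Clinic D gives 58×8/29 = 16.
Total value = 160.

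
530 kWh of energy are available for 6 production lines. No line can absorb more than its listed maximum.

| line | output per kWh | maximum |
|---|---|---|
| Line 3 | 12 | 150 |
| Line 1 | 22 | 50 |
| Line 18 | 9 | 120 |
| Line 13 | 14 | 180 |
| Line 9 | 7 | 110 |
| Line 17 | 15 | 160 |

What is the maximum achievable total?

7700

Highest output per kWh first: Line 1 22 > Line 17 15 > Line 13 14 > Line 3 12 > Line 18 9 > Line 9 7.
Line 1: +50 to 50 (cap) → 480 left.
Line 17: +160 to 160 (cap) → 320 left.
Line 13: +180 to 180 (cap) → 140 left.
Line 3 has room for 150 but only 140 remain, so it gets 140.
Total = 12×140 + 22×50 + 14×180 + 15×160 = 7700.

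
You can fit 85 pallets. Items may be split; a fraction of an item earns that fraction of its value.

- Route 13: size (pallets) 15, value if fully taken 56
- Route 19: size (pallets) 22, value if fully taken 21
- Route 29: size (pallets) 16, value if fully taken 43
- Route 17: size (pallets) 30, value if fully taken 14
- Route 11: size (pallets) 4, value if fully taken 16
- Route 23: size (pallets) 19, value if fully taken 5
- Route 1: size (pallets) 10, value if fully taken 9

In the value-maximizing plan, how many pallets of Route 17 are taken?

18

Best value per unit of size first: Route 11 16/4≈4, Route 13 56/15≈3.73, Route 29 43/16≈2.69, Route 19 21/22≈0.955, Route 1 9/10≈0.9, Route 17 14/30≈0.467, Route 23 5/19≈0.263.
Take all of Route 11 (4 pallets, value 16) — 81 pallets left.
Route 13: take in full, 15 pallets for value 56 — 66 left.
All 16 pallets of Route 29 fit (value 43) — 50 remain.
Route 19: take in full, 22 pallets for value 21 — 28 left.
Take all of Route 1 (10 pallets, value 9) — 18 pallets left.
Fill the last 18 pallets with part of Route 17: 18/30 of it earns 8.4.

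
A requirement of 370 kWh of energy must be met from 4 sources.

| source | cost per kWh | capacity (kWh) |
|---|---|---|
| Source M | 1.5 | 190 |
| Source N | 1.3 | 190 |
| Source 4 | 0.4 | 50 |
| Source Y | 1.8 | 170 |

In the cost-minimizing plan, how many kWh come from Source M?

130

Use sources in increasing cost order.
Take 50 from Source 4 at 0.4 → need 320 more.
Source N at 1.3: take all 190 kWh → 130 still needed.
Take 130 from Source M at 1.5 to finish.
Source Y: unused.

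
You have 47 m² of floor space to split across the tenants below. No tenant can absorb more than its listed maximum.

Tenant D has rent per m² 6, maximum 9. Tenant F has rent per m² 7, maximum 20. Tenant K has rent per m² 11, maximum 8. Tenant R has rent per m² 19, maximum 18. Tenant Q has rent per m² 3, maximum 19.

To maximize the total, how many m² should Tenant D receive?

1

Order the tenants by rent per m²: Tenant R 19 > Tenant K 11 > Tenant F 7 > Tenant D 6 > Tenant Q 3.
Give Tenant R 18 to hit its cap of 18 — 29 left.
Tenant K: +8 to 8 (cap) — 21 left.
Tenant F: +20 to 20 (cap) — 1 left.
Only 1 left; Tenant D takes them to reach 1.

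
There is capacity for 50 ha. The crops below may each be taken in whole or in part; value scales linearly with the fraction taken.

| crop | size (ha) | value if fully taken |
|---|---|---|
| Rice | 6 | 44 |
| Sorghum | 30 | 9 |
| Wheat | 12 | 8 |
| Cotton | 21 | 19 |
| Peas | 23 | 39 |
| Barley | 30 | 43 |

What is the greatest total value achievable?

113.1

Rank by value-to-size ratio: Rice 44/6≈7.33, Peas 39/23≈1.7, Barley 43/30≈1.43, Cotton 19/21≈0.905, Wheat 8/12≈0.667, Sorghum 9/30≈0.3.
Rice: take in full, 6 ha for value 44 → 44 left.
Peas: take in full, 23 ha for value 39 → 21 left.
Only 21 ha remain; take 21/30 of Barley for value 43×21/30 = 30.1.
Total value = 113.1.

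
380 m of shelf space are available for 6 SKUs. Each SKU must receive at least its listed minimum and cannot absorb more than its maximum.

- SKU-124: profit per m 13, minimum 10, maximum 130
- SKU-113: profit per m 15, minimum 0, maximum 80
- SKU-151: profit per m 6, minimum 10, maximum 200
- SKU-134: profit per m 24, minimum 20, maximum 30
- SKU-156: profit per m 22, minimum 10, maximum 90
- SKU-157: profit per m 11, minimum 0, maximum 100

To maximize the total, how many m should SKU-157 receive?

40

Meeting every minimum uses 10+0+10+20+10+0 = 50 m, leaving 330.
Rank by profit per m: SKU-134 24 > SKU-156 22 > SKU-113 15 > SKU-124 13 > SKU-157 11 > SKU-151 6.
Give SKU-134 10 more to hit its cap of 30 — 320 left.
SKU-156 takes 80 more to reach its cap of 90 — 240 left.
SKU-113 takes 80 more to reach its cap of 80 — 160 left.
SKU-124: +120 to 130 (cap) — 40 left.
Only 40 left; SKU-157 takes them to reach 40.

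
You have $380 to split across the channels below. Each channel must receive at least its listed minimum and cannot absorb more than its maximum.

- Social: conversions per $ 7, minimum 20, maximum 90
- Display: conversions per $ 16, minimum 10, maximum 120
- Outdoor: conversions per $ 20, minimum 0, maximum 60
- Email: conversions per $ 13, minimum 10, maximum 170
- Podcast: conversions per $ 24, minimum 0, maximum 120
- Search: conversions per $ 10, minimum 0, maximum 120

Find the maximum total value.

6920

Meeting every minimum uses 20+10+0+10+0+0 = 40 $, leaving 340.
Rank by conversions per $: Podcast 24 > Outdoor 20 > Display 16 > Email 13 > Search 10 > Social 7.
Give Podcast 120 more to hit its cap of 120 → 220 left.
Give Outdoor 60 more to hit its cap of 60 → 160 left.
Display: +110 to 120 (cap) → 50 left.
Email has room for 160 more but only 50 remain, so it gets 60.
Total = 7×20 + 16×120 + 20×60 + 13×60 + 24×120 = 6920.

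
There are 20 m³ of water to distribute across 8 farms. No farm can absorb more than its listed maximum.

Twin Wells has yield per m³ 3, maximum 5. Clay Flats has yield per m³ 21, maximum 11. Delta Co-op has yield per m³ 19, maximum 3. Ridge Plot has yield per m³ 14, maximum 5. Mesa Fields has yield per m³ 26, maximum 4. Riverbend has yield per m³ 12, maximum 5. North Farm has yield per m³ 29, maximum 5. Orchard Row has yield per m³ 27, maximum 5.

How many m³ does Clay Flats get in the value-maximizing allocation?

6

Order the farms by yield per m³: North Farm 29 > Orchard Row 27 > Mesa Fields 26 > Clay Flats 21 > Delta Co-op 19 > Ridge Plot 14 > Riverbend 12 > Twin Wells 3.
North Farm: +5 to 5 (cap) ; 15 left.
Orchard Row takes 5 to reach its cap of 5 ; 10 left.
Give Mesa Fields 4 to hit its cap of 4 ; 6 left.
Clay Flats has room for 11 but only 6 remain, so it gets 6.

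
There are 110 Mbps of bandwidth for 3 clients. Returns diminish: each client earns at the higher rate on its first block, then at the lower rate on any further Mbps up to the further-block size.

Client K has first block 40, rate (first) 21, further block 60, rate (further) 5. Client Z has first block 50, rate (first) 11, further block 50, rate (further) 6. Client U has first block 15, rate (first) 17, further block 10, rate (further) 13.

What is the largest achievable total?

Order all 6 blocks by rate: Client K/tier1 21 > Client U/tier1 17 > Client U/tier2 13 > Client Z/tier1 11 > Client Z/tier2 6 > Client K/tier2 5.
Client K/tier1 (21): +40 — 70 left.
Client U/tier1 (17): +15 — 55 left.
Client U/tier2 (13): +10 — 45 left.
Client Z tier1 at 11: only 45 left, fill 45.
Total = 21×40 + 17×15 + 13×10 + 11×45 = 1720.

1720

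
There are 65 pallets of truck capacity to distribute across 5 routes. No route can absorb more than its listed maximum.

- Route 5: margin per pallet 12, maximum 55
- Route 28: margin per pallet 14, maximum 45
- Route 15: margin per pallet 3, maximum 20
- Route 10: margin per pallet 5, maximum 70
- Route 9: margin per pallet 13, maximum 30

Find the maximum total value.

890

Highest margin per pallet first: Route 28 14 > Route 9 13 > Route 5 12 > Route 10 5 > Route 15 3.
Route 28: +45 to 45 (cap) ; 20 left.
Route 9 has room for 30 but only 20 remain, so it gets 20.
Total = 14×45 + 13×20 = 890.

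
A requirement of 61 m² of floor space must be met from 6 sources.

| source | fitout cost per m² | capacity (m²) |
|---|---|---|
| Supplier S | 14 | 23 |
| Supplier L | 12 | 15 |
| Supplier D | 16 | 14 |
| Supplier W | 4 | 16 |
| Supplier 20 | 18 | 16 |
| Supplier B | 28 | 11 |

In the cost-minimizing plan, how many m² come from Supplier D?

7

Fill from the cheapest source first.
Supplier W (4): use full 16 — 45 m² to go.
Supplier L (12): use full 15 — 30 m² to go.
Supplier S at 14: take all 23 m² — 7 still needed.
Take 7 from Supplier D at 16 to finish.
Supplier 20, Supplier B: unused.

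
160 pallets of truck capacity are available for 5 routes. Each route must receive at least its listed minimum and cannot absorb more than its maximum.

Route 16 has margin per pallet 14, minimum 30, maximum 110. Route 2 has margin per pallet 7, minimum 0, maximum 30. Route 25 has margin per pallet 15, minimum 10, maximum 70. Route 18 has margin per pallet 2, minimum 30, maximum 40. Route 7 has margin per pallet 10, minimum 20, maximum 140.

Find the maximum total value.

Meeting every minimum uses 30+0+10+30+20 = 90 pallets, leaving 70.
Rank by margin per pallet: Route 25 15 > Route 16 14 > Route 7 10 > Route 2 7 > Route 18 2.
Route 25: +60 to 70 (cap) ; 10 left.
Route 16: +10 (room for 80) → 40. Pool exhausted.
Total = 14×40 + 15×70 + 2×30 + 10×20 = 1870.

1870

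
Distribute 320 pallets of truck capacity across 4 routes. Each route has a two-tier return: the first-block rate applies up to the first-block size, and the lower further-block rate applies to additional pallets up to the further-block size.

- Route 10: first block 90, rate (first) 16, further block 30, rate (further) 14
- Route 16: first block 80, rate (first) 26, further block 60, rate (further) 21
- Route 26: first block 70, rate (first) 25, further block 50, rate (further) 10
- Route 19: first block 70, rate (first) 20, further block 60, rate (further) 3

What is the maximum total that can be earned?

Treat each block as its own option and order by rate: Route 16/first 26 > Route 26/first 25 > Route 16/second 21 > Route 19/first 20 > Route 10/first 16 > Route 10/second 14 > Route 26/second 10 > Route 19/second 3.
Fill Route 16 first block (80 at 26) — 240 left.
Fill Route 26 first block (70 at 25) — 170 left.
Route 16/second (21): +60 — 110 left.
Route 19/first (20): +70 — 40 left.
Route 10/first: +40 of 90 at 16; pool empty.
Total = 26×80 + 25×70 + 21×60 + 20×70 + 16×40 = 7130.

7130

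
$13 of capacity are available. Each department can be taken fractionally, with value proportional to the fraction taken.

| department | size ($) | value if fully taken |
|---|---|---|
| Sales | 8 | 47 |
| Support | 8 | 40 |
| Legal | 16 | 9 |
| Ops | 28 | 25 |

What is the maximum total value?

Sort by value density: Sales 47/8≈5.88, Support 40/8≈5, Ops 25/28≈0.893, Legal 9/16≈0.562.
All 8 $ of Sales fit (value 47) → 5 remain.
5 $ left: a 5/8 share of Support gives 40×5/8 = 25.
Total value = 72.

72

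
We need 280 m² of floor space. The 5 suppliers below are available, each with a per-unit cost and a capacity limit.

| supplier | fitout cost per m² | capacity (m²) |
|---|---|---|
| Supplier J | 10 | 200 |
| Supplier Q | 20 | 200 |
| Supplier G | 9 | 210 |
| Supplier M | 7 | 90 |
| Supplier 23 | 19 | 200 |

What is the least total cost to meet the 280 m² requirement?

Fill from the cheapest supplier first.
Supplier M at 7: take all 90 m² → 190 still needed.
Supplier G at 9: take 190 of its 210 → requirement met.
Supplier J, Supplier 23, Supplier Q: unused.
Cost = 90×7 + 190×9 = 2340.

2340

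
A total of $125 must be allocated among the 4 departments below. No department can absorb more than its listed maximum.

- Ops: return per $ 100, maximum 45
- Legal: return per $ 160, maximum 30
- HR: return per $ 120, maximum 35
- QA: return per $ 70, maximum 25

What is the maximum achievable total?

14550

Rank by return per $: Legal 160 > HR 120 > Ops 100 > QA 70.
Legal: +30 to 30 (cap) → 95 left.
HR takes 35 to reach its cap of 35 → 60 left.
Ops takes 45 to reach its cap of 45 → 15 left.
QA: +15 (room for 25) → 15. Pool exhausted.
Total = 100×45 + 160×30 + 120×35 + 70×15 = 14550.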